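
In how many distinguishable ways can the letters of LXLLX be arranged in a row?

10

The 5 letters of LXLLX have repeats: L appearing 3 times and X appearing twice.
Dividing 5! = 120 by 3!·2! = 12 for the repeated letters gives 10.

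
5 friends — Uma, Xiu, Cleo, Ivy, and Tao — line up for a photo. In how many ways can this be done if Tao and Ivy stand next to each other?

48

Place the 3 others and the Tao-Ivy pair as 4 objects in a line; the pair has 2 internal arrangements.
That gives 2 × 4! = 2 × 24 = 48.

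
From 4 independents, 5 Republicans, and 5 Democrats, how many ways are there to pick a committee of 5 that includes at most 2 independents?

1812

Split by how many independents are chosen (0 through 2).
Sum: C(4,0)·C(10,5) + C(4,1)·C(10,4) + C(4,2)·C(10,3) = 252 + 840 + 720 = 1812.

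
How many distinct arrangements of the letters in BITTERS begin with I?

360

Fix I in the first position and arrange the remaining 6 letters.
Those 6 letters have T appearing twice, giving (6)!/(2!) = 360.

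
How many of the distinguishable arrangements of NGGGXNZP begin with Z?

With the first slot taken by Z, it remains to arrange the other 7 letters (NGGGXNP).
Those 7 letters have G appearing 3 times and N appearing twice, giving (7)!/(3!·2!) = 420.

420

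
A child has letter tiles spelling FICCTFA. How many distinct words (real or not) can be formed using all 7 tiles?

The 7 letters of FICCTFA have repeats: C appearing twice and F appearing twice.
Dividing 7! = 5040 by 2!·2! = 4 for the repeated letters gives 1260.

1260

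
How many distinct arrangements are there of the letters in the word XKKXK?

The 5 letters of XKKXK have repeats: K appearing 3 times and X appearing twice.
So there are 5! / (3!·2!) = 10 distinguishable arrangements.

10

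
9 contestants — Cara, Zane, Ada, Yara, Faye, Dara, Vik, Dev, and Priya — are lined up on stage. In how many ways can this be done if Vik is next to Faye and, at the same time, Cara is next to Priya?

Treat {Vik,Faye} as one block (2 orders) and {Cara,Priya} as another (2 orders).
That leaves 7 units to arrange: 2 × 2 × 7! = 4 × 5040 = 20160.

20160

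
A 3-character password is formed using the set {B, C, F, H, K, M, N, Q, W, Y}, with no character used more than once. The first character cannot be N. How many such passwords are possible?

648

The first character has 10−1 = 9 choices (anything except N).
The remaining 2 characters are filled from the other 9 symbols without repetition: 9 × 8 = 72.
Total: 9 × 72 = 648.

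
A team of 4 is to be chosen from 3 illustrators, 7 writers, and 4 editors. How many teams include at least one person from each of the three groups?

462

Unrestricted: C(14,4) = 1001 ways to pick any 4 of the 14.
Subtract selections that omit an entire group: no illustrators → C(11,4) = 330; no writers → C(7,4) = 35; no editors → C(10,4) = 210.
Add back selections omitting two groups (i.e. drawn from a single group): C(3,4) + C(7,4) + C(4,4) = 36.
By inclusion–exclusion: 1001 − 575 + 36 = 462.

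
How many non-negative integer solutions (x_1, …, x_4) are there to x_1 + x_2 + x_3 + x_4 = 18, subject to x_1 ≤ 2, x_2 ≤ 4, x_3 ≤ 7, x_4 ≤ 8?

19

By stars and bars, unrestricted non-negative solutions to x_1+…+x_4 = 18 number C(18+3,3) = 1330.
Subtract solutions that violate a single cap (substitute x_i' = x_i − (cap_i+1)): x_1 ≥ 3 gives C(18,3) = 816; x_2 ≥ 5 gives C(16,3) = 560; x_3 ≥ 8 gives C(13,3) = 286; x_4 ≥ 9 gives C(12,3) = 220. Together 1882.
Add back pairs where two caps are both exceeded: 286 + 120 + 84 + 56 + 35 + 4 = 585.
Subtract triples: 10 + 4 + 0 + 0 = 14.
By inclusion–exclusion the count is 1330 − 1882 + 585 − 14 = 19.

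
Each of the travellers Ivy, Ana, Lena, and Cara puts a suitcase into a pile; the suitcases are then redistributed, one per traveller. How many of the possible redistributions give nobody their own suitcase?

Let Aᵢ be the assignments in which traveller i gets their own suitcase. We want the size of the complement of A₁∪…∪A_4.
By inclusion–exclusion this is Σ_{j=0}^{4} (−1)^j C(4,j)·(4−j)!.
Computing: 24 − 24 + 12 − 4 + 1 = 9.

9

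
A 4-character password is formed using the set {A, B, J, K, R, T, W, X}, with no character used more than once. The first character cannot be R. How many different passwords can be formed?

1470

The first character has 8−1 = 7 choices (anything except R).
The remaining 3 characters are filled from the other 7 symbols without repetition: 7 × 6 × 5 = 210.
Total: 7 × 210 = 1470.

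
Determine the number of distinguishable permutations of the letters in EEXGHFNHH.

30240

Letter multiplicities in EEXGHFNHH: E×2, F×1, G×1, H×3, N×1, X×1.
The number of distinct arrangements is 9!/(3!·2!) = 362880/12 = 30240.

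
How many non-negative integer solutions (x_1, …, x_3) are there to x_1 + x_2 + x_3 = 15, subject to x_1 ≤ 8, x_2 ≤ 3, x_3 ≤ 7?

Without the upper bounds there are C(17,2) = 136 ways to split 15 among 3 variables.
Subtract solutions that violate a single cap (substitute x_i' = x_i − (cap_i+1)): x_1 ≥ 9 gives C(8,2) = 28; x_2 ≥ 4 gives C(13,2) = 78; x_3 ≥ 8 gives C(9,2) = 36. Together 142.
Add back pairs where two caps are both exceeded: 6 + 0 + 10 = 16.
By inclusion–exclusion the count is 136 − 142 + 16 = 10.

10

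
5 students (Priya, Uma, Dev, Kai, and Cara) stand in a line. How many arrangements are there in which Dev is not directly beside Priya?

72

There are 5! = 120 arrangements in all. If Dev and Priya are adjacent, merging them into one block gives 2·(4)! = 48 arrangements.
So 120 − 48 = 72 arrangements keep them apart.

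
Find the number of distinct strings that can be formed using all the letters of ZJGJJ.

The 5 letters of ZJGJJ have repeats: J appearing 3 times.
Dividing 5! = 120 by 3! = 6 for the repeated letters gives 20.

20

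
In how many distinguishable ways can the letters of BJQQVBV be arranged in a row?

Letter multiplicities in BJQQVBV: B×2, J×1, Q×2, V×2.
So there are 7! / (2!·2!·2!) = 630 distinguishable arrangements.

630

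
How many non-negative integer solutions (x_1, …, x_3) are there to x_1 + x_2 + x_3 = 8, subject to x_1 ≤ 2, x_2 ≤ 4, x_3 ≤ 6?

By stars and bars, unrestricted non-negative solutions to x_1+…+x_3 = 8 number C(8+2,2) = 45.
Subtract solutions that violate a single cap (substitute x_i' = x_i − (cap_i+1)): x_1 ≥ 3 gives C(7,2) = 21; x_2 ≥ 5 gives C(5,2) = 10; x_3 ≥ 7 gives C(3,2) = 3. Together 34.
Add back pairs where two caps are both exceeded: 1 + 0 + 0 = 1.
By inclusion–exclusion the count is 45 − 34 + 1 = 12.

12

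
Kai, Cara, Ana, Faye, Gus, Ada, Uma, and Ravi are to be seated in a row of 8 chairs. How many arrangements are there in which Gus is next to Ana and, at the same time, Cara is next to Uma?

2880

Treat {Gus,Ana} as one block (2 orders) and {Cara,Uma} as another (2 orders).
That leaves 6 units to arrange: 2 × 2 × 6! = 4 × 720 = 2880.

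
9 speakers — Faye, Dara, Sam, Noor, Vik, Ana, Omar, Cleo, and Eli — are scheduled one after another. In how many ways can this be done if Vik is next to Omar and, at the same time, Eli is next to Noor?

20160

Treat {Vik,Omar} as one block (2 orders) and {Eli,Noor} as another (2 orders).
That leaves 7 units to arrange: 2 × 2 × 7! = 4 × 5040 = 20160.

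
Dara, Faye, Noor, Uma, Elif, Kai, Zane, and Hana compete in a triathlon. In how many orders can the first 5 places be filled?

This is an ordered selection of 5 from 8: P(8,5).
That gives 8 × 7 × 6 × 5 × 4 = 6720.

6720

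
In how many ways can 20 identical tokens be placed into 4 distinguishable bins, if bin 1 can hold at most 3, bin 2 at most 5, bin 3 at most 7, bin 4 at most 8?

Ignoring the caps, the number of non-negative solutions to x_1+…+x_4 = 20 is C(23,3) = 1771.
Subtract solutions that violate a single cap (substitute x_i' = x_i − (cap_i+1)): x_1 ≥ 4 gives C(19,3) = 969; x_2 ≥ 6 gives C(17,3) = 680; x_3 ≥ 8 gives C(15,3) = 455; x_4 ≥ 9 gives C(14,3) = 364. Together 2468.
Add back pairs where two caps are both exceeded: 286 + 165 + 120 + 84 + 56 + 20 = 731.
Subtract triples: 10 + 4 + 0 + 0 = 14.
By inclusion–exclusion the count is 1771 − 2468 + 731 − 14 = 20.

20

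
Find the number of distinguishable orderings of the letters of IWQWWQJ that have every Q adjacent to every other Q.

Treat the 2 copies of Q as a single block. The multiset to arrange is then {QQ, I, J, W, W, W}, 6 items in all.
That gives (6)!/(3!) = 120 arrangements.

120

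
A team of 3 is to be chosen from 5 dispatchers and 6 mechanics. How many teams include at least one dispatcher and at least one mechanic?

Total 3-person selections from all 11: C(11,3) = 165.
Selections missing a whole group: no dispatchers → C(6,3) = 20; no mechanics → C(5,3) = 10.
Both groups omitted at once is impossible, so 165 − 30 = 135.

135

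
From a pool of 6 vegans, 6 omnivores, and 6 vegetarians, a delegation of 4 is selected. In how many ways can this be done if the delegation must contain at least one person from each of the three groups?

Total 4-person selections from all 18: C(18,4) = 3060.
Selections missing a whole group: no vegans → C(12,4) = 495; no omnivores → C(12,4) = 495; no vegetarians → C(12,4) = 495.
Add back selections omitting two groups (i.e. drawn from a single group): C(6,4) + C(6,4) + C(6,4) = 45.
By inclusion–exclusion: 3060 − 1485 + 45 = 1620.

1620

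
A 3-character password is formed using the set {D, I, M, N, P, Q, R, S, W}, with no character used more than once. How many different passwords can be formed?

504

Choose and order 3 of the 9 symbols: the first character has 9 options, the next 8, then 7.
That product is 9 × 8 × 7 = 504.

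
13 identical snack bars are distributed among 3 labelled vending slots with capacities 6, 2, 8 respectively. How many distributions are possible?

Without the upper bounds there are C(15,2) = 105 ways to split 13 among 3 vending slots.
Subtract solutions that violate a single cap (substitute x_i' = x_i − (cap_i+1)): x_1 ≥ 7 gives C(8,2) = 28; x_2 ≥ 3 gives C(12,2) = 66; x_3 ≥ 9 gives C(6,2) = 15. Together 109.
Add back pairs where two caps are both exceeded: 10 + 0 + 3 = 13.
By inclusion–exclusion the count is 105 − 109 + 13 = 9.

9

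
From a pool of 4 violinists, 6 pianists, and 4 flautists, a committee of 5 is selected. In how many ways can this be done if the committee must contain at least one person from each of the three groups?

With no constraint there are C(14,5) = 2002 possible selections.
Selections missing a whole group: no violinists → C(10,5) = 252; no pianists → C(8,5) = 56; no flautists → C(10,5) = 252.
Add back selections omitting two groups (i.e. drawn from a single group): C(4,5) + C(6,5) + C(4,5) = 6.
By inclusion–exclusion: 2002 − 560 + 6 = 1448.

1448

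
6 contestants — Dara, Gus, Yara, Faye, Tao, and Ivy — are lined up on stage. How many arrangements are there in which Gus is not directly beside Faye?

480

Of the 6! = 720 arrangements, those with Gus and Faye adjacent number 2 × 5! = 240 (treat the pair as a block with 2 internal orders).
Complementary counting: 720 − 240 = 480.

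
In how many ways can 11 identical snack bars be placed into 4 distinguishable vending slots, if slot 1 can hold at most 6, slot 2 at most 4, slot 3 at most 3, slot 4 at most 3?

47

Ignoring the caps, the number of non-negative solutions to x_1+…+x_4 = 11 is C(14,3) = 364.
Subtract solutions that violate a single cap (substitute x_i' = x_i − (cap_i+1)): x_1 ≥ 7 gives C(7,3) = 35; x_2 ≥ 5 gives C(9,3) = 84; x_3 ≥ 4 gives C(10,3) = 120; x_4 ≥ 4 gives C(10,3) = 120. Together 359.
Add back pairs where two caps are both exceeded: 0 + 1 + 1 + 10 + 10 + 20 = 42.
By inclusion–exclusion the count is 364 − 359 + 42 = 47.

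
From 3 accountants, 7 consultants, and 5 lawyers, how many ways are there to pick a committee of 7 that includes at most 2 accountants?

5940

Split by how many accountants are chosen (0 through 2).
Sum: C(3,0)·C(12,7) + C(3,1)·C(12,6) + C(3,2)·C(12,5) = 792 + 2772 + 2376 = 5940.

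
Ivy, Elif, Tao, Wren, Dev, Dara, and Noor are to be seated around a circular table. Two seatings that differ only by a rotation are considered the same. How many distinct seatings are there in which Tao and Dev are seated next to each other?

240

Treat {Tao, Dev} as one unit (2 internal orders) and seat the resulting 6 units around the table: (5)! circular arrangements.
So 2 × (5)! = 2 × 120 = 240.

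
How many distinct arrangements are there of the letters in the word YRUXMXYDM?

45360

The 9 letters of YRUXMXYDM have repeats: M appearing twice, X appearing twice, and Y appearing twice.
The number of distinct arrangements is 9!/(2!·2!·2!) = 362880/8 = 45360.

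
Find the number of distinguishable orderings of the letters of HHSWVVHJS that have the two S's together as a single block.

Treat the 2 copies of S as a single block. The multiset to arrange is then {SS, H, H, H, J, V, V, W}, 8 items in all.
That gives (8)!/(3!·2!) = 3360 arrangements.

3360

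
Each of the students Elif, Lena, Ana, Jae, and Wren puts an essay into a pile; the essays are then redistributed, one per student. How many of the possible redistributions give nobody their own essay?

44

Count assignments avoiding every fixed point. For any j of the 5 students fixed to their own essay, the other 5−j can be arranged in (5−j)! ways.
By inclusion–exclusion this is Σ_{j=0}^{5} (−1)^j C(5,j)·(5−j)!.
Computing: 120 − 120 + 60 − 20 + 5 − 1 = 44.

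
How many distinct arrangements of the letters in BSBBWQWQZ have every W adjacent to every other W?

3360

Treat the 2 copies of W as a single block. The multiset to arrange is then {WW, B, B, B, Q, Q, S, Z}, 8 items in all.
That gives (8)!/(3!·2!) = 3360 arrangements.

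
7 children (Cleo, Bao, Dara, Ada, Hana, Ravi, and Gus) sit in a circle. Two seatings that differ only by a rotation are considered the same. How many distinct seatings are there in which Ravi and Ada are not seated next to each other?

480

All circular seatings of 7 people number (6)! = 720.
Those with Ravi next to Ada: fuse the pair into one unit and seat 6 units around a circle — 2·(5)! = 240.
Subtracting, 720 − 240 = 480.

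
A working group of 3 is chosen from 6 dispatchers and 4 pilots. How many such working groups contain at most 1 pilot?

Split by how many pilots are chosen (0 through 1).
Sum: C(4,0)·C(6,3) + C(4,1)·C(6,2) = 20 + 60 = 80.

80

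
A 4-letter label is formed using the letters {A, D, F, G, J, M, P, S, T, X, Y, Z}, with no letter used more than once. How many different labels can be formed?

With no repetition, fill the 4 letters in order: 12 choices, then 11, down to 9.
That product is 12 × 11 × 10 × 9 = 11880.

11880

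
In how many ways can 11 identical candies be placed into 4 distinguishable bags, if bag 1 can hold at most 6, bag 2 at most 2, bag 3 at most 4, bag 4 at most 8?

94

Without the upper bounds there are C(14,3) = 364 ways to split 11 among 4 bags.
Subtract solutions that violate a single cap (substitute x_i' = x_i − (cap_i+1)): x_1 ≥ 7 gives C(7,3) = 35; x_2 ≥ 3 gives C(11,3) = 165; x_3 ≥ 5 gives C(9,3) = 84; x_4 ≥ 9 gives C(5,3) = 10. Together 294.
Add back pairs where two caps are both exceeded: 4 + 0 + 0 + 20 + 0 + 0 = 24.
By inclusion–exclusion the count is 364 − 294 + 24 = 94.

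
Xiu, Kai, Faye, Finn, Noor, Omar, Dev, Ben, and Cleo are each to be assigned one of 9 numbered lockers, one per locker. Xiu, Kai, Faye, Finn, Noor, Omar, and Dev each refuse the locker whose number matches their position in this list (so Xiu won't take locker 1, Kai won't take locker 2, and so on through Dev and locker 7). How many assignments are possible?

165016

Let Aᵢ (for 1 ≤ i ≤ 7) be the placements that put person i in their forbidden locker. Any j of these fix j positions, leaving (9−j)! ways to fill the rest, and there are C(7,j) ways to pick which j.
By inclusion–exclusion, the number of valid placements is Σ_{j=0}^{7} (−1)^j C(7,j)·(9−j)!.
Computing: 362880 − 282240 + 105840 − 25200 + 4200 − 504 + 42 − 2 = 165016.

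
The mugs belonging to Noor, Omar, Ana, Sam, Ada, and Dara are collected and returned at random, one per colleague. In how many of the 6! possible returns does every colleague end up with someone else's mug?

265

This is the derangement count D_6: permutations of 6 items with no fixed point.
By inclusion–exclusion this is Σ_{j=0}^{6} (−1)^j C(6,j)·(6−j)!.
Computing: 720 − 720 + 360 − 120 + 30 − 6 + 1 = 265.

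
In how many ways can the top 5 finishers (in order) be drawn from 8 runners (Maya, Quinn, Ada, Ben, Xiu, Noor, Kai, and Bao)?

6720

This is an ordered selection of 5 from 8: P(8,5).
That gives 8 × 7 × 6 × 5 × 4 = 6720.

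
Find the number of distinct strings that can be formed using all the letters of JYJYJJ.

15

JYJYJJ has 6 letters with J appearing 4 times and Y appearing twice.
So there are 6! / (4!·2!) = 15 distinguishable arrangements.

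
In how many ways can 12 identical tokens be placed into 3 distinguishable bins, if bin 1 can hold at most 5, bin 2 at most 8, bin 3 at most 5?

26

Ignoring the caps, the number of non-negative solutions to x_1+…+x_3 = 12 is C(14,2) = 91.
Subtract solutions that violate a single cap (substitute x_i' = x_i − (cap_i+1)): x_1 ≥ 6 gives C(8,2) = 28; x_2 ≥ 9 gives C(5,2) = 10; x_3 ≥ 6 gives C(8,2) = 28. Together 66.
Add back pairs where two caps are both exceeded: 0 + 1 + 0 = 1.
By inclusion–exclusion the count is 91 − 66 + 1 = 26.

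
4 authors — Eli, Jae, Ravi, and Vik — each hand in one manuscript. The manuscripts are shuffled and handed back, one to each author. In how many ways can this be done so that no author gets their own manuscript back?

This is the derangement count D_4: permutations of 4 items with no fixed point.
By inclusion–exclusion this is Σ_{j=0}^{4} (−1)^j C(4,j)·(4−j)!.
Computing: 24 − 24 + 12 − 4 + 1 = 9.

9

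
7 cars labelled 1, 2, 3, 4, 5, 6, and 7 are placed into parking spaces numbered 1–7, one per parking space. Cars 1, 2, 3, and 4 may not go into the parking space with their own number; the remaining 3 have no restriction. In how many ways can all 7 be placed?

Let Aᵢ (for 1 ≤ i ≤ 4) be the placements that put car i in its forbidden parking space. Any j of these fix j positions, leaving (7−j)! ways to fill the rest, and there are C(4,j) ways to pick which j.
By inclusion–exclusion, the number of valid placements is Σ_{j=0}^{4} (−1)^j C(4,j)·(7−j)!.
Computing: 5040 − 2880 + 720 − 96 + 6 = 2790.

2790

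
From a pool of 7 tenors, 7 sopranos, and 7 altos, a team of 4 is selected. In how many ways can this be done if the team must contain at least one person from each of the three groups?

With no constraint there are C(21,4) = 5985 possible selections.
Selections missing a whole group: no tenors → C(14,4) = 1001; no sopranos → C(14,4) = 1001; no altos → C(14,4) = 1001.
Add back selections omitting two groups (i.e. drawn from a single group): C(7,4) + C(7,4) + C(7,4) = 105.
By inclusion–exclusion: 5985 − 3003 + 105 = 3087.

3087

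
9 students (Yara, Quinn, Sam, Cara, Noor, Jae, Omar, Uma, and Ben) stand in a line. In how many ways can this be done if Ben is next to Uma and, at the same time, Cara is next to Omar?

20160

Treat {Ben,Uma} as one block (2 orders) and {Cara,Omar} as another (2 orders).
That leaves 7 units to arrange: 2 × 2 × 7! = 4 × 5040 = 20160.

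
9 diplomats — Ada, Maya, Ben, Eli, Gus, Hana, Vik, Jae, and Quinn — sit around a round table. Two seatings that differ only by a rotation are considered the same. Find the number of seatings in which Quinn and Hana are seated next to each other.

10080

Treat {Quinn, Hana} as one unit (2 internal orders) and seat the resulting 8 units around the table: (7)! circular arrangements.
So 2 × (7)! = 2 × 5040 = 10080.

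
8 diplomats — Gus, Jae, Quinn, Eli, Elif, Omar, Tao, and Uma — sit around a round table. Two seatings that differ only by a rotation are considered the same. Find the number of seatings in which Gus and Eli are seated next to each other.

Glue Gus and Eli into a block (2 internal orders). Seating 7 units around a circle gives (6)! arrangements.
So 2 × (6)! = 2 × 720 = 1440.

1440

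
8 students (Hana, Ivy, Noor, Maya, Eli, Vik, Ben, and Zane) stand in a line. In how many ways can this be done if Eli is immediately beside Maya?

10080

Treat {Eli, Maya} as a single unit. There are 7 units to order, and the pair itself can be ordered 2 ways.
That gives 2 × 7! = 2 × 5040 = 10080.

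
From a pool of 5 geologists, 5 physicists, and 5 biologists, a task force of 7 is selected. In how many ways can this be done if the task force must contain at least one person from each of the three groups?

6075

Total 7-person selections from all 15: C(15,7) = 6435.
Selections missing a whole group: no geologists → C(10,7) = 120; no physicists → C(10,7) = 120; no biologists → C(10,7) = 120.
Add back selections omitting two groups (i.e. drawn from a single group): C(5,7) + C(5,7) + C(5,7) = 0.
By inclusion–exclusion: 6435 − 360 + 0 = 6075.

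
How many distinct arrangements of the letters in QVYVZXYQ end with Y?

With the last slot taken by Y, it remains to arrange the other 7 letters (QVVZXYQ).
Those 7 letters have Q appearing twice and V appearing twice, giving (7)!/(2!·2!) = 1260.

1260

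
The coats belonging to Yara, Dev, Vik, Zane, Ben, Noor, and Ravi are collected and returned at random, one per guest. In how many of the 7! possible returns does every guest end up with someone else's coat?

Count assignments avoiding every fixed point. For any j of the 7 guests fixed to their own coat, the other 7−j can be arranged in (7−j)! ways.
By inclusion–exclusion this is Σ_{j=0}^{7} (−1)^j C(7,j)·(7−j)!.
Computing: 5040 − 5040 + 2520 − 840 + 210 − 42 + 7 − 1 = 1854.

1854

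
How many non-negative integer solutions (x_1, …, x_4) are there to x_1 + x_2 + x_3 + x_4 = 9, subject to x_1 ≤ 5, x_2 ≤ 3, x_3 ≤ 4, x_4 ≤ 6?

By stars and bars, unrestricted non-negative solutions to x_1+…+x_4 = 9 number C(9+3,3) = 220.
Subtract solutions that violate a single cap (substitute x_i' = x_i − (cap_i+1)): x_1 ≥ 6 gives C(6,3) = 20; x_2 ≥ 4 gives C(8,3) = 56; x_3 ≥ 5 gives C(7,3) = 35; x_4 ≥ 7 gives C(5,3) = 10. Together 121.
Add back pairs where two caps are both exceeded: 0 + 0 + 0 + 1 + 0 + 0 = 1.
By inclusion–exclusion the count is 220 − 121 + 1 = 100.

100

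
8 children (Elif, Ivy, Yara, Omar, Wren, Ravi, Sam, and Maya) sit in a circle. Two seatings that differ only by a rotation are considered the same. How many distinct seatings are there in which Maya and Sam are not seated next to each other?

3600

All circular seatings of 8 people number (7)! = 5040.
Those with Maya next to Sam: fuse the pair into one unit and seat 7 units around a circle — 2·(6)! = 1440.
Subtracting, 5040 − 1440 = 3600.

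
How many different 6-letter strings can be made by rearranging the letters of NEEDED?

NEEDED has 6 letters with D appearing twice and E appearing 3 times.
So there are 6! / (3!·2!) = 60 distinguishable arrangements.

60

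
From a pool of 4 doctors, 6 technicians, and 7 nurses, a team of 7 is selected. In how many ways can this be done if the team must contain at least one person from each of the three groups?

17283

Total 7-person selections from all 17: C(17,7) = 19448.
Selections missing a whole group: no doctors → C(13,7) = 1716; no technicians → C(11,7) = 330; no nurses → C(10,7) = 120.
Add back selections omitting two groups (i.e. drawn from a single group): C(4,7) + C(6,7) + C(7,7) = 1.
By inclusion–exclusion: 19448 − 2166 + 1 = 17283.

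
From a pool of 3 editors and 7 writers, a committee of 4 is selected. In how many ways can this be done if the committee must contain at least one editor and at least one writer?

175

Total 4-person selections from all 10: C(10,4) = 210.
Subtract selections that omit an entire group: no editors → C(7,4) = 35; no writers → C(3,4) = 0.
Both groups omitted at once is impossible, so 210 − 35 = 175.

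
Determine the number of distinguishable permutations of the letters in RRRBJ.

20

The 5 letters of RRRBJ have repeats: R appearing 3 times.
The number of distinct arrangements is 5!/(3!) = 120/6 = 20.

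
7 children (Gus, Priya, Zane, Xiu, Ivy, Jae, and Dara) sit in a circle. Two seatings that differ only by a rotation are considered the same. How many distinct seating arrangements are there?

Seat Gus anywhere (absorbing the rotational symmetry), then permute the other 6: (6)! = 720.

720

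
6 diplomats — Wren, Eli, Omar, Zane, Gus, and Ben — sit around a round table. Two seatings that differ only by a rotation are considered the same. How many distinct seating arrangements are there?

120

Seat Wren anywhere (absorbing the rotational symmetry), then permute the other 5: (5)! = 120.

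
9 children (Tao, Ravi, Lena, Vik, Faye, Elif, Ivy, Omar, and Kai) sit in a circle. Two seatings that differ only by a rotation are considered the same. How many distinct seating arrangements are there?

40320

Around a circle, 9 distinct people have 9!/9 = (8)! = 40320 rotationally distinct seatings.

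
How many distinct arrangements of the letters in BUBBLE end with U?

Fix U in the last position and arrange the remaining 5 letters.
Those 5 letters have B appearing 3 times, giving (5)!/(3!) = 20.

20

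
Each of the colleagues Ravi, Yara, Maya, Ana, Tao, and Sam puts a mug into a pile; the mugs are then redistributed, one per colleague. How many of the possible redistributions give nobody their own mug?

This is the derangement count D_6: permutations of 6 items with no fixed point.
By inclusion–exclusion this is Σ_{j=0}^{6} (−1)^j C(6,j)·(6−j)!.
Computing: 720 − 720 + 360 − 120 + 30 − 6 + 1 = 265.

265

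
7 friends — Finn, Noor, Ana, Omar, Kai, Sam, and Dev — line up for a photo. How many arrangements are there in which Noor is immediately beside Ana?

1440

Treat {Noor, Ana} as a single unit. There are 6 units to order, and the pair itself can be ordered 2 ways.
So the count is 2·(6)! = 1440.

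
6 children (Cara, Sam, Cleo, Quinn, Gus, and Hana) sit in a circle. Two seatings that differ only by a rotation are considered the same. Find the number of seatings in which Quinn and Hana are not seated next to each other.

72

All circular seatings of 6 people number (5)! = 120.
Seatings with Quinn beside Hana: treat them as a block with 2 internal orders, giving 2 × (4)! = 48.
Subtracting, 120 − 48 = 72.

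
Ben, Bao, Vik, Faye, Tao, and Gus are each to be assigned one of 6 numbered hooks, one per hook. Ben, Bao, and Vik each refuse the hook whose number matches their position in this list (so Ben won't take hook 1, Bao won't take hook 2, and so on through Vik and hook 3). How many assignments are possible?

Let Aᵢ (for i ∈ {1, 2, 3}) be the placements that put person i in their forbidden hook. Any j of these fix j positions, leaving (6−j)! ways to fill the rest, and there are C(3,j) ways to pick which j.
By inclusion–exclusion, the number of valid placements is Σ_{j=0}^{3} (−1)^j C(3,j)·(6−j)!.
Computing: 720 − 360 + 72 − 6 = 426.

426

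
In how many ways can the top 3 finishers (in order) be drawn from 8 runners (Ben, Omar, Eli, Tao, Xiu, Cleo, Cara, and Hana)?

336

This is an ordered selection of 3 from 8: P(8,3).
That gives 8 × 7 × 6 = 336.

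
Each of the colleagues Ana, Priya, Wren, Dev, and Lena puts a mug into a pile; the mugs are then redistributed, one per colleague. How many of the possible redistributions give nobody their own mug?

This is the derangement count D_5: permutations of 5 items with no fixed point.
By inclusion–exclusion this is Σ_{j=0}^{5} (−1)^j C(5,j)·(5−j)!.
Computing: 120 − 120 + 60 − 20 + 5 − 1 = 44.

44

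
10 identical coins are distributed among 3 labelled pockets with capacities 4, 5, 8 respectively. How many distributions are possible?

27

Without the upper bounds there are C(12,2) = 66 ways to split 10 among 3 pockets.
Subtract solutions that violate a single cap (substitute x_i' = x_i − (cap_i+1)): x_1 ≥ 5 gives C(7,2) = 21; x_2 ≥ 6 gives C(6,2) = 15; x_3 ≥ 9 gives C(3,2) = 3. Together 39.
No two caps can be exceeded simultaneously, so the pair terms are all 0.
By inclusion–exclusion the count is 66 − 39 + 0 = 27.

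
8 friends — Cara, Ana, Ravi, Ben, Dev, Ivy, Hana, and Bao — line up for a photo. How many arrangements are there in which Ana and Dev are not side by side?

There are 8! = 40320 arrangements in all. If Ana and Dev are adjacent, merging them into one block gives 2·(7)! = 10080 arrangements.
Complementary counting: 40320 − 10080 = 30240.

30240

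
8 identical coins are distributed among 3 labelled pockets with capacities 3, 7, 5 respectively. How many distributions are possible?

By stars and bars, unrestricted non-negative solutions to x_1+…+x_3 = 8 number C(8+2,2) = 45.
Subtract solutions that violate a single cap (substitute x_i' = x_i − (cap_i+1)): x_1 ≥ 4 gives C(6,2) = 15; x_2 ≥ 8 gives C(2,2) = 1; x_3 ≥ 6 gives C(4,2) = 6. Together 22.
No two caps can be exceeded simultaneously, so the pair terms are all 0.
By inclusion–exclusion the count is 45 − 22 + 0 = 23.

23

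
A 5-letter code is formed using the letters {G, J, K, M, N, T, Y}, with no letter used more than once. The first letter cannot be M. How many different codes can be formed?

2160

The first letter has 7−1 = 6 choices (anything except M).
The remaining 4 letters are filled from the other 6 symbols without repetition: 6 × 5 × 4 × 3 = 360.
Total: 6 × 360 = 2160.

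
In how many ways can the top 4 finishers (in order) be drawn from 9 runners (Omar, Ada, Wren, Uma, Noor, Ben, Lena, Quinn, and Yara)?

There are 9 choices for 1st place, 8 for 2nd, and so on down to 6 for position 4.
That gives 9 × 8 × 7 × 6 = 3024.

3024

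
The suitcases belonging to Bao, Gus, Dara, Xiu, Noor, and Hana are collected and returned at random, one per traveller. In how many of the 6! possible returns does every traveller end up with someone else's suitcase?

265

Let Aᵢ be the assignments in which traveller i gets their own suitcase. We want the size of the complement of A₁∪…∪A_6.
By inclusion–exclusion this is Σ_{j=0}^{6} (−1)^j C(6,j)·(6−j)!.
Computing: 720 − 720 + 360 − 120 + 30 − 6 + 1 = 265.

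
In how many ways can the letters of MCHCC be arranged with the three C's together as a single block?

Treat the 3 copies of C as a single block. The multiset to arrange is then {CCC, H, M}, 3 items in all.
All 3 items are distinct, so there are (3)! = 6 arrangements.

6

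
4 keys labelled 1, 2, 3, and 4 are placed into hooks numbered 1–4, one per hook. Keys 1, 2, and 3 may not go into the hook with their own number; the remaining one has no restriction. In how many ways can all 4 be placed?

Let Aᵢ (for i ∈ {1, 2, 3}) be the placements that put key i in its forbidden hook. Any j of these fix j positions, leaving (4−j)! ways to fill the rest, and there are C(3,j) ways to pick which j.
By inclusion–exclusion, the number of valid placements is Σ_{j=0}^{3} (−1)^j C(3,j)·(4−j)!.
Computing: 24 − 18 + 6 − 1 = 11.

11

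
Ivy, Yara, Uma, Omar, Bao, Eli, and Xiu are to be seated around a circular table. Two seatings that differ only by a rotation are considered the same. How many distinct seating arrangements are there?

720

Fix one person's seat to break rotational symmetry; the remaining 6 people can be arranged in (6)! = 720 ways.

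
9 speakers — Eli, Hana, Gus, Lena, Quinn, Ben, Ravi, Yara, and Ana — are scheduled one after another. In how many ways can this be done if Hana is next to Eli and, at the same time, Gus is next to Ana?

Treat {Hana,Eli} as one block (2 orders) and {Gus,Ana} as another (2 orders).
That leaves 7 units to arrange: 2 × 2 × 7! = 4 × 5040 = 20160.

20160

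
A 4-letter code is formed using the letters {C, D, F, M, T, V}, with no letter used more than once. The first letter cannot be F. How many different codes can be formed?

300

The first letter has 6−1 = 5 choices (anything except F).
The remaining 3 letters are filled from the other 5 symbols without repetition: 5 × 4 × 3 = 60.
Total: 5 × 60 = 300.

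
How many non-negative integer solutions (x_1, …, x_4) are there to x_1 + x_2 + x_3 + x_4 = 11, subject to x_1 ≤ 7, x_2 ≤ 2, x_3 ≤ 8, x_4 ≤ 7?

Without the upper bounds there are C(14,3) = 364 ways to split 11 among 4 variables.
Subtract solutions that violate a single cap (substitute x_i' = x_i − (cap_i+1)): x_1 ≥ 8 gives C(6,3) = 20; x_2 ≥ 3 gives C(11,3) = 165; x_3 ≥ 9 gives C(5,3) = 10; x_4 ≥ 8 gives C(6,3) = 20. Together 215.
Add back pairs where two caps are both exceeded: 1 + 0 + 0 + 0 + 1 + 0 = 2.
By inclusion–exclusion the count is 364 − 215 + 2 = 151.

151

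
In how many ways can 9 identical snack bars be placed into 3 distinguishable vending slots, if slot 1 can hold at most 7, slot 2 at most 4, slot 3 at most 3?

17

Without the upper bounds there are C(11,2) = 55 ways to split 9 among 3 vending slots.
Subtract solutions that violate a single cap (substitute x_i' = x_i − (cap_i+1)): x_1 ≥ 8 gives C(3,2) = 3; x_2 ≥ 5 gives C(6,2) = 15; x_3 ≥ 4 gives C(7,2) = 21. Together 39.
Add back pairs where two caps are both exceeded: 0 + 0 + 1 = 1.
By inclusion–exclusion the count is 55 − 39 + 1 = 17.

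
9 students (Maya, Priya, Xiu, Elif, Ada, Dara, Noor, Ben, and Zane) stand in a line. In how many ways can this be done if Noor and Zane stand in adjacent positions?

80640

Treat {Noor, Zane} as a single unit. There are 8 units to order, and the pair itself can be ordered 2 ways.
That gives 2 × 8! = 2 × 40320 = 80640.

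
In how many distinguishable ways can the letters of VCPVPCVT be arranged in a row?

Letter multiplicities in VCPVPCVT: C×2, P×2, T×1, V×3.
The number of distinct arrangements is 8!/(3!·2!·2!) = 40320/24 = 1680.

1680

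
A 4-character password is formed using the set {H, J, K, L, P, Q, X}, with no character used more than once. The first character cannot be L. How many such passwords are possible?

720

The first character has 7−1 = 6 choices (anything except L).
The remaining 3 characters are filled from the other 6 symbols without repetition: 6 × 5 × 4 = 120.
Total: 6 × 120 = 720.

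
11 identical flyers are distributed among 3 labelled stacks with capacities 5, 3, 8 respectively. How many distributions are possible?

18

Without the upper bounds there are C(13,2) = 78 ways to split 11 among 3 stacks.
Subtract solutions that violate a single cap (substitute x_i' = x_i − (cap_i+1)): x_1 ≥ 6 gives C(7,2) = 21; x_2 ≥ 4 gives C(9,2) = 36; x_3 ≥ 9 gives C(4,2) = 6. Together 63.
Add back pairs where two caps are both exceeded: 3 + 0 + 0 = 3.
By inclusion–exclusion the count is 78 − 63 + 3 = 18.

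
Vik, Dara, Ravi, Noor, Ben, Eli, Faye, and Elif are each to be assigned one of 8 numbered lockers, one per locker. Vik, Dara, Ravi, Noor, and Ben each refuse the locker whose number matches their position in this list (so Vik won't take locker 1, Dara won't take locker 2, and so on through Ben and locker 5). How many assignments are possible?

Let Aᵢ (for 1 ≤ i ≤ 5) be the placements that put person i in their forbidden locker. Any j of these fix j positions, leaving (8−j)! ways to fill the rest, and there are C(5,j) ways to pick which j.
By inclusion–exclusion, the number of valid placements is Σ_{j=0}^{5} (−1)^j C(5,j)·(8−j)!.
Computing: 40320 − 25200 + 7200 − 1200 + 120 − 6 = 21234.

21234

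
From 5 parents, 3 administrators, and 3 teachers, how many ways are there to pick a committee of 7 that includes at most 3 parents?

Split by how many parents are chosen (0 through 3).
Sum: C(5,0)·C(6,7) + C(5,1)·C(6,6) + C(5,2)·C(6,5) + C(5,3)·C(6,4) = 0 + 5 + 60 + 150 = 215.

215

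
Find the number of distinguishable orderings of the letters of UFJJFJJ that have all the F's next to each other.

30

Treat the 2 copies of F as a single block. The multiset to arrange is then {FF, J, J, J, J, U}, 6 items in all.
That gives (6)!/(4!) = 30 arrangements.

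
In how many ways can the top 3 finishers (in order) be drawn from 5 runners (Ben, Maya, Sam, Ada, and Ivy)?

This is an ordered selection of 3 from 5: P(5,3).
That gives 5 × 4 × 3 = 60.

60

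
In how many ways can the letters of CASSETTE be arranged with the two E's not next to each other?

There are 8!/(2!·2!·2!) = 5040 arrangements of CASSETTE in total.
Arrangements with the E's together: treat EE as one letter, giving (7)!/(2!·2!) = 1260.
Subtracting, 5040 − 1260 = 3780 arrangements keep the E's apart.

3780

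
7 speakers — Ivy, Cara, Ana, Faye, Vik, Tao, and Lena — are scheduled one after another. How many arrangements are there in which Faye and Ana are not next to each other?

3600

There are 7! = 5040 arrangements in all. If Faye and Ana are adjacent, merging them into one block gives 2·(6)! = 1440 arrangements.
So 5040 − 1440 = 3600 arrangements keep them apart.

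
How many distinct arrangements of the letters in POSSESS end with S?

120

Fix S in the last position and arrange the remaining 6 letters.
Those 6 letters have S appearing 3 times, giving (6)!/(3!) = 120.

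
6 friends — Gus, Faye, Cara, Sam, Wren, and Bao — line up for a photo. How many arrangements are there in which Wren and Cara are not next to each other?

Of the 6! = 720 arrangements, those with Wren and Cara adjacent number 2 × 5! = 240 (treat the pair as a block with 2 internal orders).
So 720 − 240 = 480 arrangements keep them apart.

480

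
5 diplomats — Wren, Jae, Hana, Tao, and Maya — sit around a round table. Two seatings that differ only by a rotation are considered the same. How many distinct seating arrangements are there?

Around a circle, 5 distinct people have 5!/5 = (4)! = 24 rotationally distinct seatings.

24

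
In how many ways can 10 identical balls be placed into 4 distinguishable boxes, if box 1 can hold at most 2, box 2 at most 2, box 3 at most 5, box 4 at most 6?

Ignoring the caps, the number of non-negative solutions to x_1+…+x_4 = 10 is C(13,3) = 286.
Subtract solutions that violate a single cap (substitute x_i' = x_i − (cap_i+1)): x_1 ≥ 3 gives C(10,3) = 120; x_2 ≥ 3 gives C(10,3) = 120; x_3 ≥ 6 gives C(7,3) = 35; x_4 ≥ 7 gives C(6,3) = 20. Together 295.
Add back pairs where two caps are both exceeded: 35 + 4 + 1 + 4 + 1 + 0 = 45.
By inclusion–exclusion the count is 286 − 295 + 45 = 36.

36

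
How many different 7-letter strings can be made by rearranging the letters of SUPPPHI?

840

SUPPPHI has 7 letters with P appearing 3 times.
Dividing 7! = 5040 by 3! = 6 for the repeated letters gives 840.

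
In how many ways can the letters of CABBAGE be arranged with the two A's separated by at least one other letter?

There are 7!/(2!·2!) = 1260 arrangements of CABBAGE in total.
Arrangements with the A's together: treat AA as one letter, giving (6)!/(2!) = 360.
Subtracting, 1260 − 360 = 900 arrangements keep the A's apart.

900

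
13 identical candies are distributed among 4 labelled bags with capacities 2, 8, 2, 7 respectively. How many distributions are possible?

45

By stars and bars, unrestricted non-negative solutions to x_1+…+x_4 = 13 number C(13+3,3) = 560.
Subtract solutions that violate a single cap (substitute x_i' = x_i − (cap_i+1)): x_1 ≥ 3 gives C(13,3) = 286; x_2 ≥ 9 gives C(7,3) = 35; x_3 ≥ 3 gives C(13,3) = 286; x_4 ≥ 8 gives C(8,3) = 56. Together 663.
Add back pairs where two caps are both exceeded: 4 + 120 + 10 + 4 + 0 + 10 = 148.
By inclusion–exclusion the count is 560 − 663 + 148 = 45.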